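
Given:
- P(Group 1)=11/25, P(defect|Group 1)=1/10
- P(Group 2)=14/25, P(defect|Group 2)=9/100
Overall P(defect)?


P(B) = Σ P(B|Aᵢ)×P(Aᵢ)
  1/10×11/25 = 11/250
  9/100×14/25 = 63/1250
Sum = 59/625

P(defect) = 59/625 ≈ 9.44%


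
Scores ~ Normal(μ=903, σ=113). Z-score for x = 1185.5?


z = (x - μ)/σ = (1185.5 - 903)/113 = 2.5

z = 2.5


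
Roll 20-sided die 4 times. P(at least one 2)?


P(no 2)^4 = (19/20)^4 = 130321/160000
P(≥1) = 1 - 130321/160000 = 29679/160000

P = 29679/160000 ≈ 18.55%


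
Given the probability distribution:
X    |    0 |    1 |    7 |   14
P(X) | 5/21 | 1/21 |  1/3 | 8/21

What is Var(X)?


E[X] = 54/7
E[X²] = 1912/21
Var(X) = E[X²] - (E[X])² = 1912/21 - 2916/49 = 4636/147

Var(X) = 4636/147 ≈ 31.5374


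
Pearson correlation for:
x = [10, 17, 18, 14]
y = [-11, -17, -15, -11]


n=4, Σx=59, Σy=-54, Σxy=-823, Σx²=909, Σy²=756
r = (4×(-823) - 59×(-54))/√((4×909 - 59²)(4×756 - (-54)²))
= -106/√(155×108) = -106/√16740 ≈ -106/129.3832 ≈ -0.8193

r ≈ -0.8193


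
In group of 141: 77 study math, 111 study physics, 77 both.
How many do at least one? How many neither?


|A∪B| = 77+111-77 = 111
Neither = 141-111 = 30

At least one: 111; Neither: 30


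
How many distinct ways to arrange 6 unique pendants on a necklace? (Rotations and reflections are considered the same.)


Free circular arrangements: rotations and reflections both identified.
(n-1)!/2 = 5!/2 = 120/2 = 60

60


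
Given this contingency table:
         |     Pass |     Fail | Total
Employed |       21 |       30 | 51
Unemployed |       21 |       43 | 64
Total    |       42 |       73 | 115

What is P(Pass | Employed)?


P(Pass | Employed) = 21/(21+30) = 21/51 = 7/17

P(Pass|Employed) = 7/17 ≈ 41.18%


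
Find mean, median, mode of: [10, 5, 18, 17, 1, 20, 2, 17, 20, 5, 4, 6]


Sorted: [1, 2, 4, 5, 5, 6, 10, 17, 17, 18, 20, 20]
Mean = 125/12
Median = 8
Freq: {10: 1, 5: 2, 18: 1, 17: 2, 1: 1, 20: 2, 2: 1, 4: 1, 6: 1}
Mode: [5, 17, 20]

Mean=125/12, Median=8, Mode=[5, 17, 20]


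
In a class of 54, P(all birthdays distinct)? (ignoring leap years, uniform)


P(all different) = Π(365-i)/365 for i=0..53
= (365/365)×(364/365)×...×(312/365)
= 0.016123

P ≈ 0.0161 ≈ 1.61%


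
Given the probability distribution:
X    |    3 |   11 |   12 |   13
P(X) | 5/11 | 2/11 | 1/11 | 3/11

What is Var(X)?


E[X] = 8
E[X²] = 938/11
Var(X) = E[X²] - (E[X])² = 938/11 - 64 = 234/11

Var(X) = 234/11 ≈ 21.2727


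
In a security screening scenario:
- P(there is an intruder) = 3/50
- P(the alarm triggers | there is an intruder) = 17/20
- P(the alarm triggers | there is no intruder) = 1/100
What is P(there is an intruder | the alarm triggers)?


Using Bayes' theorem:
P(A|B) = P(B|A)·P(A) / P(B)

P(the alarm triggers) = 17/20 × 3/50 + 1/100 × 47/50
= 51/1000 + 47/5000 = 151/2500

P(there is an intruder|the alarm triggers) = (51/1000) / (151/2500) = 255/302

P(there is an intruder|the alarm triggers) = 255/302 ≈ 84.44%


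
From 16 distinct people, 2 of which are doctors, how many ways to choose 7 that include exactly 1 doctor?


Choose 1 of the 2 doctors and 6 of the other 14 people:
C(2,1)×C(14,6) = 2×3003 = 6006

6006


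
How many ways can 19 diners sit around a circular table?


Circular arrangements of 19 distinct objects: fix one position to break rotational symmetry.
(n-1)! = 18! = 6402373705728000

6402373705728000


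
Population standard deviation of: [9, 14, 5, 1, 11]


Mean = 40/5 = 8
  (9-8)²=1
  (14-8)²=36
  (5-8)²=9
  (1-8)²=49
  (11-8)²=9
Σ(x-μ)² = 104
σ² = 104/5

σ = √(104/5) ≈ 4.5607


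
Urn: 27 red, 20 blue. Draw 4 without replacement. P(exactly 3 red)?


Hypergeometric: C(27,3)×C(20,1)/C(47,4)
= 2925×20/178365 = 3900/11891

P(X=3) = 3900/11891 ≈ 32.80%


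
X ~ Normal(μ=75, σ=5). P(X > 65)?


z = (65-75)/5 = -2.0
P(X > 65) = 1 - P(Z ≤ -2.0) = 1 - 0.0228 = 0.9772

P(X > 65) ≈ 0.9772


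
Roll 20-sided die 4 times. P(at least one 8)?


P(no 8)^4 = (19/20)^4 = 130321/160000
P(≥1) = 1 - 130321/160000 = 29679/160000

P = 29679/160000 ≈ 18.55%


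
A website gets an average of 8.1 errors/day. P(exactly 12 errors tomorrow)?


Poisson(λ=8.1): P(X=12) = e^(-λ)×λ^k/k!
= e^(-8.1) × 8.1^12 / 12!
≈ 0.0003035391381 × 79766443076.9 / 479001600 ≈ 0.050547

P(X=12) ≈ 0.050547 ≈ 5.05%


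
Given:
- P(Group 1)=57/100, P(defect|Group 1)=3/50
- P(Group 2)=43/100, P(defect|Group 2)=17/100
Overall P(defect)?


P(B) = Σ P(B|Aᵢ)×P(Aᵢ)
  3/50×57/100 = 171/5000
  17/100×43/100 = 731/10000
Sum = 1073/10000

P(defect) = 1073/10000 ≈ 10.73%


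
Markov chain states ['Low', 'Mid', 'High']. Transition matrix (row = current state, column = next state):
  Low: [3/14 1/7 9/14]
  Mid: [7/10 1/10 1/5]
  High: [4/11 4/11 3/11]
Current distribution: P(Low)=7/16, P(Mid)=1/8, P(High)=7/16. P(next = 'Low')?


P(next=Low) = Σᵢ P(now=i)×P(i→Low)
= 7/16×3/14 + 1/8×7/10 + 7/16×4/11
= 3/32 + 7/80 + 7/44 = 599/1760

P = 599/1760 ≈ 0.3403


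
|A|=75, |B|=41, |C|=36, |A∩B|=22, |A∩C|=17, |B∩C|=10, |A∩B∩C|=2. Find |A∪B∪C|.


|A∪B∪C| = 75+41+36-22-17-10+2 = 105

|A∪B∪C| = 105


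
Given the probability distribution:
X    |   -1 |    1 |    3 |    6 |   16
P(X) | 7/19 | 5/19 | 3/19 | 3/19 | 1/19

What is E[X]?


E[X] = Σ x·P(X=x)
= (-1)×(7/19) + (1)×(5/19) + (3)×(3/19) + (6)×(3/19) + (16)×(1/19)
= 41/19

E[X] = 41/19


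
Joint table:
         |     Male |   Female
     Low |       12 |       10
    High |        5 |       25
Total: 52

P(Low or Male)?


P(Low∨Male) = P(Low) + P(Male) - P(Low∧Male)
= (22 + 17 - 12)/52 = 27/52

P = 27/52 ≈ 51.92%


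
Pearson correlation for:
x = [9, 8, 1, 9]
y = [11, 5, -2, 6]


n=4, Σx=27, Σy=20, Σxy=191, Σx²=227, Σy²=186
r = (4×191 - 27×20)/√((4×227 - 27²)(4×186 - 20²))
= 224/√(179×344) = 224/√61576 ≈ 224/248.1451 ≈ 0.9027

r ≈ 0.9027


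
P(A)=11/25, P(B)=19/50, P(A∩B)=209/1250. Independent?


P(A)×P(B) = 209/1250
P(A∩B) = 209/1250
Equal ✓ → Independent

Yes, independent


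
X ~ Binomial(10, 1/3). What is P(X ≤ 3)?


P(X ≤ 3) = Σ P(X=i) for i=0..3
P(X=0) = 1024/59049
P(X=1) = 5120/59049
P(X=2) = 1280/6561
P(X=3) = 5120/19683
Sum = 11008/19683

P(X ≤ 3) = 11008/19683 ≈ 55.93%


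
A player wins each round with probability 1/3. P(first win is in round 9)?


Geometric: P(X=9) = (1-p)^(k-1)×p = (2/3)^8×1/3 = 256/19683

P(X=9) = 256/19683 ≈ 1.30%


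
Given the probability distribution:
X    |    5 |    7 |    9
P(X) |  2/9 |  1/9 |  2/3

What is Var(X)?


E[X] = 71/9
E[X²] = 65
Var(X) = E[X²] - (E[X])² = 65 - 5041/81 = 224/81

Var(X) = 224/81 ≈ 2.7654


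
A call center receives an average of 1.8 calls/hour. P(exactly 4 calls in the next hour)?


Poisson(λ=1.8): P(X=4) = e^(-λ)×λ^k/k!
= e^(-1.8) × 1.8^4 / 4!
≈ 0.1652988882 × 10.4976 / 24 ≈ 0.072302

P(X=4) ≈ 0.072302 ≈ 7.23%


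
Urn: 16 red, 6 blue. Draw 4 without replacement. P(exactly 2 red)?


Hypergeometric: C(16,2)×C(6,2)/C(22,4)
= 120×15/7315 = 360/1463

P(X=2) = 360/1463 ≈ 24.61%


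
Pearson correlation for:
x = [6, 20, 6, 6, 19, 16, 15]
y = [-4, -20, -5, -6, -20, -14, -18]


n=7, Σx=88, Σy=-87, Σxy=-1364, Σx²=1350, Σy²=1397
r = (7×(-1364) - 88×(-87))/√((7×1350 - 88²)(7×1397 - (-87)²))
= -1892/√(1706×2210) = -1892/√3770260 ≈ -1892/1941.7157 ≈ -0.9744

r ≈ -0.9744


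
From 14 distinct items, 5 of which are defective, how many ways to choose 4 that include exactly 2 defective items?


Choose 2 of the 5 defective items and 2 of the other 9 items:
C(5,2)×C(9,2) = 10×36 = 360

360


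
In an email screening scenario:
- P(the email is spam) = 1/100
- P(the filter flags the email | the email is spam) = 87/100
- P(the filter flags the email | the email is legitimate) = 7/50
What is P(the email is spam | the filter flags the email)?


Using Bayes' theorem:
P(A|B) = P(B|A)·P(A) / P(B)

P(the filter flags the email) = 87/100 × 1/100 + 7/50 × 99/100
= 87/10000 + 693/5000 = 1473/10000

P(the email is spam|the filter flags the email) = (87/10000) / (1473/10000) = 29/491

P(the email is spam|the filter flags the email) = 29/491 ≈ 5.91%


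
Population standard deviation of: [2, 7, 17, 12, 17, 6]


Mean = 61/6
  (2-61/6)²=2401/36
  (7-61/6)²=361/36
  (17-61/6)²=1681/36
  (12-61/6)²=121/36
  (17-61/6)²=1681/36
  (6-61/6)²=625/36
Σ(x-μ)² = 1145/6
σ² = (1145/6)/6 = 1145/36

σ = √(1145/36) ≈ 5.6396


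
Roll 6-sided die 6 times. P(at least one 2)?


P(no 2)^6 = (5/6)^6 = 15625/46656
P(≥1) = 1 - 15625/46656 = 31031/46656

P = 31031/46656 ≈ 66.51%


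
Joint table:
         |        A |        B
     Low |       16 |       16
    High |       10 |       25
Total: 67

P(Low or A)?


P(Low∨A) = P(Low) + P(A) - P(Low∧A)
= (32 + 26 - 16)/67 = 42/67

P = 42/67 ≈ 62.69%


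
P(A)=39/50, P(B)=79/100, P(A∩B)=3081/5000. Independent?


P(A)×P(B) = 3081/5000
P(A∩B) = 3081/5000
Equal ✓ → Independent

Yes, independent


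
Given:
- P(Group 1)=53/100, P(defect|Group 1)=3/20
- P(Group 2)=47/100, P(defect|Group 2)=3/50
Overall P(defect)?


P(B) = Σ P(B|Aᵢ)×P(Aᵢ)
  3/20×53/100 = 159/2000
  3/50×47/100 = 141/5000
Sum = 1077/10000

P(defect) = 1077/10000 ≈ 10.77%


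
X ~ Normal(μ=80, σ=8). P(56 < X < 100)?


z₁=(56-80)/8=-3.0, z₂=(100-80)/8=2.5
P = Φ(2.5) - Φ(-3.0) = 0.993790 - 0.001350 = 0.992440 ≈ 0.9924

P(56 < X < 100) ≈ 0.9924


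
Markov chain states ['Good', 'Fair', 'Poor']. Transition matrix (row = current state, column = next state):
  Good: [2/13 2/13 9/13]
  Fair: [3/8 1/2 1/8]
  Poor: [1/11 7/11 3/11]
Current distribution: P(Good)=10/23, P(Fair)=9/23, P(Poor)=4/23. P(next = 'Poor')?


P(next=Poor) = Σᵢ P(now=i)×P(i→Poor)
= 10/23×9/13 + 9/23×1/8 + 4/23×3/11
= 90/299 + 9/184 + 12/253 = 10455/26312

P = 10455/26312 ≈ 0.3973


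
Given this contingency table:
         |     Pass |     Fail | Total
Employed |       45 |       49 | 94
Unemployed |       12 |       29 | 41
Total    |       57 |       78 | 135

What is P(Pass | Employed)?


P(Pass | Employed) = 45/(45+49) = 45/94

P(Pass|Employed) = 45/94 ≈ 47.87%


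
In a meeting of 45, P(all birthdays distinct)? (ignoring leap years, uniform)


P(all different) = Π(365-i)/365 for i=0..44
= (365/365)×(364/365)×...×(321/365)
= 0.059024

P ≈ 0.0590 ≈ 5.90%


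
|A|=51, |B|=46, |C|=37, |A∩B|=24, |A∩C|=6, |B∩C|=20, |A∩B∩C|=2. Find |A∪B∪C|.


|A∪B∪C| = 51+46+37-24-6-20+2 = 86

|A∪B∪C| = 86


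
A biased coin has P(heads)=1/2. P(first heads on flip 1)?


Geometric: P(X=1) = (1-p)^(k-1)×p = (1/2)^0×1/2 = 1/2

P(X=1) = 1/2 ≈ 50.00%


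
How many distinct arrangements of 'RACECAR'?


Letters: 7, freq: {'R': 2, 'A': 2, 'C': 2, 'E': 1}
7!/(2!×2!×2!×1!) = 5040/8 = 630

630


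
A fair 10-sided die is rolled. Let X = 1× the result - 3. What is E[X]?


E[die] = (1+10)/2 = 11/2
E[X] = 1×11/2 - 3 = 5/2

E[X] = 5/2


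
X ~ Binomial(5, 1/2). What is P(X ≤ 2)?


P(X ≤ 2) = Σ P(X=i) for i=0..2
P(X=0) = 1/32
P(X=1) = 5/32
P(X=2) = 5/16
Sum = 1/2

P(X ≤ 2) = 1/2 ≈ 50.00%


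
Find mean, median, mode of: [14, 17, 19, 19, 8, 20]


Sorted: [8, 14, 17, 19, 19, 20]
Mean = 97/6
Median = 18
Freq: {14: 1, 17: 1, 19: 2, 8: 1, 20: 1}
Mode: [19]

Mean=97/6, Median=18, Mode=19


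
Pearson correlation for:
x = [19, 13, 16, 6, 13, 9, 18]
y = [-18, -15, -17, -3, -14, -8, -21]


n=7, Σx=94, Σy=-96, Σxy=-1459, Σx²=1396, Σy²=1548
r = (7×(-1459) - 94×(-96))/√((7×1396 - 94²)(7×1548 - (-96)²))
= -1189/√(936×1620) = -1189/√1516320 ≈ -1189/1231.3895 ≈ -0.9656

r ≈ -0.9656


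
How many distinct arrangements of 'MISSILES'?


Letters: 8, freq: {'M': 1, 'I': 2, 'S': 3, 'L': 1, 'E': 1}
8!/(1!×2!×3!×1!×1!) = 40320/12 = 3360

3360


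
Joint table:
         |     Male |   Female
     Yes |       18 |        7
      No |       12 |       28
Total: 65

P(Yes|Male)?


P(Yes|Male) = 18/(18+12) = 18/30 = 3/5

P = 3/5 ≈ 60.00%


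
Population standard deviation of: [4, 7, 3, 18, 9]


Mean = 41/5
  (4-41/5)²=441/25
  (7-41/5)²=36/25
  (3-41/5)²=676/25
  (18-41/5)²=2401/25
  (9-41/5)²=16/25
Σ(x-μ)² = 714/5
σ² = (714/5)/5 = 714/25

σ = √(714/25) ≈ 5.3442


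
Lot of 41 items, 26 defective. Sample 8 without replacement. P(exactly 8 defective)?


Hypergeometric: C(26,8)×C(15,0)/C(41,8)
= 1562275×1/95548245 = 1265/77367

P(X=8) = 1265/77367 ≈ 1.64%


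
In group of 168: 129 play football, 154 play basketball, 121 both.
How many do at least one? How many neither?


|A∪B| = 129+154-121 = 162
Neither = 168-162 = 6

At least one: 162; Neither: 6


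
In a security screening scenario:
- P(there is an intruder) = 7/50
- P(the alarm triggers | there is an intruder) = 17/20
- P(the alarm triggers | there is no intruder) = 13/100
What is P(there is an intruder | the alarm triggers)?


Using Bayes' theorem:
P(A|B) = P(B|A)·P(A) / P(B)

P(the alarm triggers) = 17/20 × 7/50 + 13/100 × 43/50
= 119/1000 + 559/5000 = 577/2500

P(there is an intruder|the alarm triggers) = (119/1000) / (577/2500) = 595/1154

P(there is an intruder|the alarm triggers) = 595/1154 ≈ 51.56%


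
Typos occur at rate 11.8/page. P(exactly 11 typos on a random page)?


Poisson(λ=11.8): P(X=11) = e^(-λ)×λ^k/k!
= e^(-11.8) × 11.8^11 / 11!
≈ 7.504557915e-06 × 617592595348 / 39916800 ≈ 0.116110

P(X=11) ≈ 0.116110 ≈ 11.61%


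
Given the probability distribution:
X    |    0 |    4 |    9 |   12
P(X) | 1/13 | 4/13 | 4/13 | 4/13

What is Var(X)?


E[X] = 100/13
E[X²] = 964/13
Var(X) = E[X²] - (E[X])² = 964/13 - 10000/169 = 2532/169

Var(X) = 2532/169 ≈ 14.9822


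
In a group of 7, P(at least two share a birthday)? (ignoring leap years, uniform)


P(all different) = Π(365-i)/365 for i=0..6
= 0.943764
P(match) = 1 - 0.943764 = 0.056236

P ≈ 0.0562 ≈ 5.62%


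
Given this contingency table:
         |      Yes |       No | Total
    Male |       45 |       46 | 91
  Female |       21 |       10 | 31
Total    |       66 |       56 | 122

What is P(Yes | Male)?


P(Yes | Male) = 45/(45+46) = 45/91

P(Yes|Male) = 45/91 ≈ 49.45%


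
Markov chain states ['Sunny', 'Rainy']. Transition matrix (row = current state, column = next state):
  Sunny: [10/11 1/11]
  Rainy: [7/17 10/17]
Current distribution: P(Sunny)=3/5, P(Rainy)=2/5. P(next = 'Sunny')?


P(next=Sunny) = Σᵢ P(now=i)×P(i→Sunny)
= 3/5×10/11 + 2/5×7/17
= 6/11 + 14/85 = 664/935

P = 664/935 ≈ 0.7102


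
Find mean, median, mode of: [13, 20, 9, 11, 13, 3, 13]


Sorted: [3, 9, 11, 13, 13, 13, 20]
Mean = 82/7
Median = 13
Freq: {13: 3, 20: 1, 9: 1, 11: 1, 3: 1}
Mode: [13]

Mean=82/7, Median=13, Mode=13


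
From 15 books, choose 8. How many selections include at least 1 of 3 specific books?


Complement: C(15,8) - C(12,8) = 6435 - 495 = 5940

5940


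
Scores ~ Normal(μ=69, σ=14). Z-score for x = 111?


z = (x - μ)/σ = (111 - 69)/14 = 3.0

z = 3.0


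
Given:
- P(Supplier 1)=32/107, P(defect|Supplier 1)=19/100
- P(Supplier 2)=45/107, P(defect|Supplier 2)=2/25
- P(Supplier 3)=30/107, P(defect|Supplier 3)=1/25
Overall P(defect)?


P(B) = Σ P(B|Aᵢ)×P(Aᵢ)
  19/100×32/107 = 152/2675
  2/25×45/107 = 18/535
  1/25×30/107 = 6/535
Sum = 272/2675

P(defect) = 272/2675 ≈ 10.17%


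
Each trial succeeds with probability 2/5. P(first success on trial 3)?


Geometric: P(X=3) = (1-p)^(k-1)×p = (3/5)^2×2/5 = 18/125

P(X=3) = 18/125 ≈ 14.40%


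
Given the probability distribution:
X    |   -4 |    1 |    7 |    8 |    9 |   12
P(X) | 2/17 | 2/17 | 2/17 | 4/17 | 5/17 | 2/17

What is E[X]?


E[X] = Σ x·P(X=x)
= (-4)×(2/17) + (1)×(2/17) + (7)×(2/17) + (8)×(4/17) + (9)×(5/17) + (12)×(2/17)
= 109/17

E[X] = 109/17


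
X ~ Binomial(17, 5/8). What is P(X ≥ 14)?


P(X ≥ 14) = Σ P(X=i) for i=14..17
P(X=14) = 14007568359375/281474976710656
P(X=15) = 4669189453125/281474976710656
P(X=16) = 7781982421875/2251799813685248
P(X=17) = 762939453125/2251799813685248
Sum = 19744873046875/281474976710656

P(X ≥ 14) = 19744873046875/281474976710656 ≈ 7.01%


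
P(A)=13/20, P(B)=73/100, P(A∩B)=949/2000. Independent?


P(A)×P(B) = 949/2000
P(A∩B) = 949/2000
Equal ✓ → Independent

Yes, independent


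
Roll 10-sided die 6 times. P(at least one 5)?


P(no 5)^6 = (9/10)^6 = 531441/1000000
P(≥1) = 1 - 531441/1000000 = 468559/1000000

P = 468559/1000000 ≈ 46.86%


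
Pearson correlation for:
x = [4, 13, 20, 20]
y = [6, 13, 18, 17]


n=4, Σx=57, Σy=54, Σxy=893, Σx²=985, Σy²=818
r = (4×893 - 57×54)/√((4×985 - 57²)(4×818 - 54²))
= 494/√(691×356) = 494/√245996 ≈ 494/495.9798 ≈ 0.9960

r ≈ 0.9960


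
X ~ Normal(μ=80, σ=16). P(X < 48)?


z = (48-80)/16 = -2.0
P(Z < -2.0) = 0.0228

P(X < 48) ≈ 0.0228


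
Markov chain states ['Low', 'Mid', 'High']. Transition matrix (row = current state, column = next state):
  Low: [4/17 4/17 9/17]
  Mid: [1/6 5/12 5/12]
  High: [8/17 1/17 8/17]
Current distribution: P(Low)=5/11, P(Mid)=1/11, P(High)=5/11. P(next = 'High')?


P(next=High) = Σᵢ P(now=i)×P(i→High)
= 5/11×9/17 + 1/11×5/12 + 5/11×8/17
= 45/187 + 5/132 + 40/187 = 65/132

P = 65/132 ≈ 0.4924


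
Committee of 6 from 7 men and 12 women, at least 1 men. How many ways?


Count by #men:
  1M,5W: C(7,1)×C(12,5)=5544
  2M,4W: C(7,2)×C(12,4)=10395
  3M,3W: C(7,3)×C(12,3)=7700
  4M,2W: C(7,4)×C(12,2)=2310
  5M,1W: C(7,5)×C(12,1)=252
  6M,0W: C(7,6)×C(12,0)=7
Total = 26208

26208


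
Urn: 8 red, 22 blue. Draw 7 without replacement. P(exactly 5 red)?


Hypergeometric: C(8,5)×C(22,2)/C(30,7)
= 56×231/2035800 = 539/84825

P(X=5) = 539/84825 ≈ 0.64%


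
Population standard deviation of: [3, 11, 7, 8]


Mean = 29/4
  (3-29/4)²=289/16
  (11-29/4)²=225/16
  (7-29/4)²=1/16
  (8-29/4)²=9/16
Σ(x-μ)² = 131/4
σ² = (131/4)/4 = 131/16

σ = √(131/16) ≈ 2.8614


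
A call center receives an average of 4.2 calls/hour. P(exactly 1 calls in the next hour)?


Poisson(λ=4.2): P(X=1) = e^(-λ)×λ^k/k!
= e^(-4.2) × 4.2^1 / 1!
≈ 0.01499557682 × 4.2 / 1 ≈ 0.062981

P(X=1) ≈ 0.062981 ≈ 6.30%


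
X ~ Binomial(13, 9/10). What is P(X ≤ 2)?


P(X ≤ 2) = Σ P(X=i) for i=0..2
P(X=0) = 1/10000000000000
P(X=1) = 117/10000000000000
P(X=2) = 3159/5000000000000
Sum = 1609/2500000000000

P(X ≤ 2) = 1609/2500000000000 ≈ 0.00%


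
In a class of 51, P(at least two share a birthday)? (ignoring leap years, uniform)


P(all different) = Π(365-i)/365 for i=0..50
= 0.025568
P(match) = 1 - 0.025568 = 0.974432

P ≈ 0.9744 ≈ 97.44%


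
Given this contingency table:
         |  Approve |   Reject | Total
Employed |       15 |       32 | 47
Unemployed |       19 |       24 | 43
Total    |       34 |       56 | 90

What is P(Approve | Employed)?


P(Approve | Employed) = 15/(15+32) = 15/47

P(Approve|Employed) = 15/47 ≈ 31.91%


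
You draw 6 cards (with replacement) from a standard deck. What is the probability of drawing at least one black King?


P(not a black King) = 50/52 = 25/26
P(none in 6 draws) = (25/26)^6 = 244140625/308915776
P(≥1 black King) = 1 - 244140625/308915776 = 64775151/308915776

P = 64775151/308915776 ≈ 20.97%


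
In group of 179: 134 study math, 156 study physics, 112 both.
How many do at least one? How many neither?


|A∪B| = 134+156-112 = 178
Neither = 179-178 = 1

At least one: 178; Neither: 1


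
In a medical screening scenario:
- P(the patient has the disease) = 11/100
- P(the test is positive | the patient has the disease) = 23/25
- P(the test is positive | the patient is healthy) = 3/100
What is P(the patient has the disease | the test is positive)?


Using Bayes' theorem:
P(A|B) = P(B|A)·P(A) / P(B)

P(the test is positive) = 23/25 × 11/100 + 3/100 × 89/100
= 253/2500 + 267/10000 = 1279/10000

P(the patient has the disease|the test is positive) = (253/2500) / (1279/10000) = 1012/1279

P(the patient has the disease|the test is positive) = 1012/1279 ≈ 79.12%


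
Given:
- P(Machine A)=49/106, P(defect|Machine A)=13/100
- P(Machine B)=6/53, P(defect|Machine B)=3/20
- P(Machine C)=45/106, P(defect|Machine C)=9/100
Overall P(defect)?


P(B) = Σ P(B|Aᵢ)×P(Aᵢ)
  13/100×49/106 = 637/10600
  3/20×6/53 = 9/530
  9/100×45/106 = 81/2120
Sum = 611/5300

P(defect) = 611/5300 ≈ 11.53%


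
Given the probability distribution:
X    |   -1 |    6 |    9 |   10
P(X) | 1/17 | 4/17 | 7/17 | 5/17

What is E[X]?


E[X] = Σ x·P(X=x)
= (-1)×(1/17) + (6)×(4/17) + (9)×(7/17) + (10)×(5/17)
= 8

E[X] = 8


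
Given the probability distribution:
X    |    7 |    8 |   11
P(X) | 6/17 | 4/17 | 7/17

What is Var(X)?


E[X] = 151/17
E[X²] = 1397/17
Var(X) = E[X²] - (E[X])² = 1397/17 - 22801/289 = 948/289

Var(X) = 948/289 ≈ 3.2803


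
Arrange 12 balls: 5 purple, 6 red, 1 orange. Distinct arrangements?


12!/(5!×6!×1!) = 5544

5544


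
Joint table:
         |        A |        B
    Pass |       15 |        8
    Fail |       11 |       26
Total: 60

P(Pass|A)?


P(Pass|A) = 15/(15+11) = 15/26

P = 15/26 ≈ 57.69%


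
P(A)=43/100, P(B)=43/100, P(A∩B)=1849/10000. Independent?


P(A)×P(B) = 1849/10000
P(A∩B) = 1849/10000
Equal ✓ → Independent

Yes, independent


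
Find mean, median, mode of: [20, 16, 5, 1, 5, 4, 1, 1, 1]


Sorted: [1, 1, 1, 1, 4, 5, 5, 16, 20]
Mean = 54/9 = 6
Median = 4
Freq: {20: 1, 16: 1, 5: 2, 1: 4, 4: 1}
Mode: [1]

Mean=6, Median=4, Mode=1


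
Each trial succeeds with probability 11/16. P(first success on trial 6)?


Geometric: P(X=6) = (1-p)^(k-1)×p = (5/16)^5×11/16 = 34375/16777216

P(X=6) = 34375/16777216 ≈ 0.20%


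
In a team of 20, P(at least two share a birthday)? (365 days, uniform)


P(all different) = Π(365-i)/365 for i=0..19
= 0.588562
P(match) = 1 - 0.588562 = 0.411438

P ≈ 0.4114 ≈ 41.14%


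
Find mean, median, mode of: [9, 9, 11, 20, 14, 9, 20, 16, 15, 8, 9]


Sorted: [8, 9, 9, 9, 9, 11, 14, 15, 16, 20, 20]
Mean = 140/11
Median = 11
Freq: {9: 4, 11: 1, 20: 2, 14: 1, 16: 1, 15: 1, 8: 1}
Mode: [9]

Mean=140/11, Median=11, Mode=9


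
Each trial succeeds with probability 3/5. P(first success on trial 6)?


Geometric: P(X=6) = (1-p)^(k-1)×p = (2/5)^5×3/5 = 96/15625

P(X=6) = 96/15625 ≈ 0.61%


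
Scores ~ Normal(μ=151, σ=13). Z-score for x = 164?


z = (x - μ)/σ = (164 - 151)/13 = 1.0

z = 1.0


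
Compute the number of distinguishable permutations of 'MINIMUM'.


Letters: 7, freq: {'M': 3, 'I': 2, 'N': 1, 'U': 1}
7!/(3!×2!×1!×1!) = 5040/12 = 420

420


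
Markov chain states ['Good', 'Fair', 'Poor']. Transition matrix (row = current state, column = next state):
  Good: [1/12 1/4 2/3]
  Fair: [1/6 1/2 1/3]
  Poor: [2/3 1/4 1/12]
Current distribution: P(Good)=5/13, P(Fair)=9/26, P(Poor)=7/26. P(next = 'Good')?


P(next=Good) = Σᵢ P(now=i)×P(i→Good)
= 5/13×1/12 + 9/26×1/6 + 7/26×2/3
= 5/156 + 3/52 + 7/39 = 7/26

P = 7/26 ≈ 0.2692


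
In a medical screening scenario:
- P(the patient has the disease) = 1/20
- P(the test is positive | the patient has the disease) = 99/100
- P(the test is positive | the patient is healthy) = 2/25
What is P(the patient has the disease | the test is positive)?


Using Bayes' theorem:
P(A|B) = P(B|A)·P(A) / P(B)

P(the test is positive) = 99/100 × 1/20 + 2/25 × 19/20
= 99/2000 + 19/250 = 251/2000

P(the patient has the disease|the test is positive) = (99/2000) / (251/2000) = 99/251

P(the patient has the disease|the test is positive) = 99/251 ≈ 39.44%


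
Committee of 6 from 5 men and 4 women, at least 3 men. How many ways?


Count by #men:
  3M,3W: C(5,3)×C(4,3)=40
  4M,2W: C(5,4)×C(4,2)=30
  5M,1W: C(5,5)×C(4,1)=4
Total = 74

74


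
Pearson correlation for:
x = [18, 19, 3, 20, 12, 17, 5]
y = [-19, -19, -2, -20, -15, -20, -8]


n=7, Σx=94, Σy=-103, Σxy=-1669, Σx²=1552, Σy²=1815
r = (7×(-1669) - 94×(-103))/√((7×1552 - 94²)(7×1815 - (-103)²))
= -2001/√(2028×2096) = -2001/√4250688 ≈ -2001/2061.7197 ≈ -0.9705

r ≈ -0.9705


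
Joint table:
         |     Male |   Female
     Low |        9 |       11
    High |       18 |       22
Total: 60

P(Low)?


P(Low) = (9+11)/60 = 20/60 = 1/3

P(Low) = 1/3 ≈ 33.33%


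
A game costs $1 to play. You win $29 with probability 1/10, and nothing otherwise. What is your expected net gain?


E[gain] = (29-1)×1/10 + (-1)×9/10
= 14/5 - 9/10 = 19/10

Expected net gain = $19/10 ≈ $1.90


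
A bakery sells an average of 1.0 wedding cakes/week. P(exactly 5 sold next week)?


Poisson(λ=1.0): P(X=5) = e^(-λ)×λ^k/k!
= e^(-1.0) × 1.0^5 / 5!
≈ 0.3678794412 × 1 / 120 ≈ 0.003066

P(X=5) ≈ 0.003066 ≈ 0.31%


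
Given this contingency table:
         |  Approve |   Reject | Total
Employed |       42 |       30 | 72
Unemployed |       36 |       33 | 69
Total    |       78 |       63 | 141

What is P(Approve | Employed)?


P(Approve | Employed) = 42/(42+30) = 42/72 = 7/12

P(Approve|Employed) = 7/12 ≈ 58.33%


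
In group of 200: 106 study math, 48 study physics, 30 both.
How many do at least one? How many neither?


|A∪B| = 106+48-30 = 124
Neither = 200-124 = 76

At least one: 124; Neither: 76


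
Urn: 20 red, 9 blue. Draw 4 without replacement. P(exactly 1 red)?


Hypergeometric: C(20,1)×C(9,3)/C(29,4)
= 20×84/23751 = 80/1131

P(X=1) = 80/1131 ≈ 7.07%


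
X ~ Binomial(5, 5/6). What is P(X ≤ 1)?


P(X ≤ 1) = Σ P(X=i) for i=0..1
P(X=0) = 1/7776
P(X=1) = 25/7776
Sum = 13/3888

P(X ≤ 1) = 13/3888 ≈ 0.33%


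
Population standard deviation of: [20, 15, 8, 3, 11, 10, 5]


Mean = 72/7
  (20-72/7)²=4624/49
  (15-72/7)²=1089/49
  (8-72/7)²=256/49
  (3-72/7)²=2601/49
  (11-72/7)²=25/49
  (10-72/7)²=4/49
  (5-72/7)²=1369/49
Σ(x-μ)² = 1424/7
σ² = (1424/7)/7 = 1424/49

σ = √(1424/49) ≈ 5.3908


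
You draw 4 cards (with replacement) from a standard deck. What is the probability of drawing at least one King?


P(not a King) = 48/52 = 12/13
P(none in 4 draws) = (12/13)^4 = 20736/28561
P(≥1 King) = 1 - 20736/28561 = 7825/28561

P = 7825/28561 ≈ 27.40%


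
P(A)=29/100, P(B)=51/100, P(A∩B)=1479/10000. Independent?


P(A)×P(B) = 1479/10000
P(A∩B) = 1479/10000
Equal ✓ → Independent

Yes, independent


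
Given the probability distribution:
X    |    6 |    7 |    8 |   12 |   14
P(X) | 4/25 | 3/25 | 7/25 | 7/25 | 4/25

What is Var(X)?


E[X] = 241/25
E[X²] = 2531/25
Var(X) = E[X²] - (E[X])² = 2531/25 - 58081/625 = 5194/625

Var(X) = 5194/625 ≈ 8.3104


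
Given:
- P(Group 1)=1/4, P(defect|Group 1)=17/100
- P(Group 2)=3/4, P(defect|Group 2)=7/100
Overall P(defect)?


P(B) = Σ P(B|Aᵢ)×P(Aᵢ)
  17/100×1/4 = 17/400
  7/100×3/4 = 21/400
Sum = 19/200

P(defect) = 19/200 ≈ 9.50%


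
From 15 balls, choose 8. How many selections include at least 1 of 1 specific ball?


Complement: C(15,8) - C(14,8) = 6435 - 3003 = 3432

3432


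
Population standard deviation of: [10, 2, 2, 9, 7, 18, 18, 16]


Mean = 82/8 = 41/4
  (10-41/4)²=1/16
  (2-41/4)²=1089/16
  (2-41/4)²=1089/16
  (9-41/4)²=25/16
  (7-41/4)²=169/16
  (18-41/4)²=961/16
  (18-41/4)²=961/16
  (16-41/4)²=529/16
Σ(x-μ)² = 603/2
σ² = (603/2)/8 = 603/16

σ = √(603/16) ≈ 6.1390


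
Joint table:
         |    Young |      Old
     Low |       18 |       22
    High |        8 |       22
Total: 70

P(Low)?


P(Low) = (18+22)/70 = 40/70 = 4/7

P(Low) = 4/7 ≈ 57.14%


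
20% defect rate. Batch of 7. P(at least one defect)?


P(all good) = (4/5)^7 = 16384/78125
P(≥1 defect) = 61741/78125

P = 61741/78125 ≈ 79.03%


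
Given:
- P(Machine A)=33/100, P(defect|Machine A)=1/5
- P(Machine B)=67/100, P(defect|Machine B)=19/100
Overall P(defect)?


P(B) = Σ P(B|Aᵢ)×P(Aᵢ)
  1/5×33/100 = 33/500
  19/100×67/100 = 1273/10000
Sum = 1933/10000

P(defect) = 1933/10000 ≈ 19.33%


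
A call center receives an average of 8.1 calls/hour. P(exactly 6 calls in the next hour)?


Poisson(λ=8.1): P(X=6) = e^(-λ)×λ^k/k!
= e^(-8.1) × 8.1^6 / 6!
≈ 0.0003035391381 × 282429.536481 / 720 ≈ 0.119067

P(X=6) ≈ 0.119067 ≈ 11.91%


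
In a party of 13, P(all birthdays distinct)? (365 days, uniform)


P(all different) = Π(365-i)/365 for i=0..12
= (365/365)×(364/365)×...×(353/365)
= 0.805590

P ≈ 0.8056 ≈ 80.56%


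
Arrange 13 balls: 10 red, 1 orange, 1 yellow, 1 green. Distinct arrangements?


13!/(10!×1!×1!×1!) = 1716

1716


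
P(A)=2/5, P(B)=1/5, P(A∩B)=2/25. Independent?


P(A)×P(B) = 2/25
P(A∩B) = 2/25
Equal ✓ → Independent

Yes, independent


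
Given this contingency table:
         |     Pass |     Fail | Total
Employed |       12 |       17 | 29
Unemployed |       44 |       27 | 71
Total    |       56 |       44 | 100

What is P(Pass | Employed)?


P(Pass | Employed) = 12/(12+17) = 12/29

P(Pass|Employed) = 12/29 ≈ 41.38%


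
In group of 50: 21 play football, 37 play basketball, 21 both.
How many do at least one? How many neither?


|A∪B| = 21+37-21 = 37
Neither = 50-37 = 13

At least one: 37; Neither: 13


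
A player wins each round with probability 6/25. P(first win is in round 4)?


Geometric: P(X=4) = (1-p)^(k-1)×p = (19/25)^3×6/25 = 41154/390625

P(X=4) = 41154/390625 ≈ 10.54%


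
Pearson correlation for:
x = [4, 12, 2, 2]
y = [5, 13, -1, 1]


n=4, Σx=20, Σy=18, Σxy=176, Σx²=168, Σy²=196
r = (4×176 - 20×18)/√((4×168 - 20²)(4×196 - 18²))
= 344/√(272×460) = 344/√125120 ≈ 344/353.7231 ≈ 0.9725

r ≈ 0.9725


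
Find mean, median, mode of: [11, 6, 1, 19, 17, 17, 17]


Sorted: [1, 6, 11, 17, 17, 17, 19]
Mean = 88/7
Median = 17
Freq: {11: 1, 6: 1, 1: 1, 19: 1, 17: 3}
Mode: [17]

Mean=88/7, Median=17, Mode=17


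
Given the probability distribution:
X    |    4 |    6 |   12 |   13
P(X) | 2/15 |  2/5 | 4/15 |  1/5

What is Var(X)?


E[X] = 131/15
E[X²] = 1331/15
Var(X) = E[X²] - (E[X])² = 1331/15 - 17161/225 = 2804/225

Var(X) = 2804/225 ≈ 12.4622


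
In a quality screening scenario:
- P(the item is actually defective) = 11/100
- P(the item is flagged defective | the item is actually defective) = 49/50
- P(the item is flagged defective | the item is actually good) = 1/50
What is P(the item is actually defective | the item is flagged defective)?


Using Bayes' theorem:
P(A|B) = P(B|A)·P(A) / P(B)

P(the item is flagged defective) = 49/50 × 11/100 + 1/50 × 89/100
= 539/5000 + 89/5000 = 157/1250

P(the item is actually defective|the item is flagged defective) = (539/5000) / (157/1250) = 539/628

P(the item is actually defective|the item is flagged defective) = 539/628 ≈ 85.83%


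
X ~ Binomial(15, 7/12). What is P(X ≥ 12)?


P(X ≥ 12) = Σ P(X=i) for i=12..15
P(X=12) = 787223209556875/15407021574586368
P(X=13) = 84777884106125/5135673858195456
P(X=14) = 16955576821225/5135673858195456
P(X=15) = 4747561509943/15407021574586368
Sum = 274292788462217/3851755393646592

P(X ≥ 12) = 274292788462217/3851755393646592 ≈ 7.12%


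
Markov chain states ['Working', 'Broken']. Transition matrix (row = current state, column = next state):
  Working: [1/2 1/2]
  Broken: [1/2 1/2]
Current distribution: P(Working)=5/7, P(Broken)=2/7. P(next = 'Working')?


P(next=Working) = Σᵢ P(now=i)×P(i→Working)
= 5/7×1/2 + 2/7×1/2
= 5/14 + 1/7 = 1/2

P = 1/2 ≈ 0.5000


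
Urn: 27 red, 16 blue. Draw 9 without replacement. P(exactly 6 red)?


Hypergeometric: C(27,6)×C(16,3)/C(43,9)
= 296010×560/563921995 = 364320/1239389

P(X=6) = 364320/1239389 ≈ 29.40%


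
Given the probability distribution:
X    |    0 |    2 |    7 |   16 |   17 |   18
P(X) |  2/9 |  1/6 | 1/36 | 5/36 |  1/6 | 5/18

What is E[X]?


E[X] = Σ x·P(X=x)
= (0)×(2/9) + (2)×(1/6) + (7)×(1/36) + (16)×(5/36) + (17)×(1/6) + (18)×(5/18)
= 127/12

E[X] = 127/12


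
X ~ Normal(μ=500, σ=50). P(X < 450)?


z = (450-500)/50 = -1.0
P(Z < -1.0) = 0.1587

P(X < 450) ≈ 0.1587


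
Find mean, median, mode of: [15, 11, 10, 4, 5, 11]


Sorted: [4, 5, 10, 11, 11, 15]
Mean = 56/6 = 28/3
Median = 21/2
Freq: {15: 1, 11: 2, 10: 1, 4: 1, 5: 1}
Mode: [11]

Mean=28/3, Median=21/2, Mode=11


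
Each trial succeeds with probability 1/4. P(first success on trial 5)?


Geometric: P(X=5) = (1-p)^(k-1)×p = (3/4)^4×1/4 = 81/1024

P(X=5) = 81/1024 ≈ 7.91%


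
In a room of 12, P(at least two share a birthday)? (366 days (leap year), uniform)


P(all different) = Π(366-i)/366 for i=0..11
= 0.833396
P(match) = 1 - 0.833396 = 0.166604

P ≈ 0.1666 ≈ 16.66%


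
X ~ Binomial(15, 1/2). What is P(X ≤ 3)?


P(X ≤ 3) = Σ P(X=i) for i=0..3
P(X=0) = 1/32768
P(X=1) = 15/32768
P(X=2) = 105/32768
P(X=3) = 455/32768
Sum = 9/512

P(X ≤ 3) = 9/512 ≈ 1.76%


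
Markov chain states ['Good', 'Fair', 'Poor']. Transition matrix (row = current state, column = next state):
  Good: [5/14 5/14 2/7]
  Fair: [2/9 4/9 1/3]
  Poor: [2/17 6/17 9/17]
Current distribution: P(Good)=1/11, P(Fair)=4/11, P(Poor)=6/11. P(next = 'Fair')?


P(next=Fair) = Σᵢ P(now=i)×P(i→Fair)
= 1/11×5/14 + 4/11×4/9 + 6/11×6/17
= 5/154 + 16/99 + 36/187 = 9109/23562

P = 9109/23562 ≈ 0.3866


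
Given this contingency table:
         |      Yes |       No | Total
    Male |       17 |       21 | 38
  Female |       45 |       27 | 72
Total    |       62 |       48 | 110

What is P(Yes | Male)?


P(Yes | Male) = 17/(17+21) = 17/38

P(Yes|Male) = 17/38 ≈ 44.74%


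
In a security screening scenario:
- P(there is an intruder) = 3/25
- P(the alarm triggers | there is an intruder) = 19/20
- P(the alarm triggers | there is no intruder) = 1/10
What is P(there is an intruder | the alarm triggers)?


Using Bayes' theorem:
P(A|B) = P(B|A)·P(A) / P(B)

P(the alarm triggers) = 19/20 × 3/25 + 1/10 × 22/25
= 57/500 + 11/125 = 101/500

P(there is an intruder|the alarm triggers) = (57/500) / (101/500) = 57/101

P(there is an intruder|the alarm triggers) = 57/101 ≈ 56.44%


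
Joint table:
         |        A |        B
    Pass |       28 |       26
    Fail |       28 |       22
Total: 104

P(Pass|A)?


P(Pass|A) = 28/(28+28) = 28/56 = 1/2

P = 1/2 ≈ 50.00%


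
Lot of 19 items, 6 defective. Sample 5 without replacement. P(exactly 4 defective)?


Hypergeometric: C(6,4)×C(13,1)/C(19,5)
= 15×13/11628 = 65/3876

P(X=4) = 65/3876 ≈ 1.68%


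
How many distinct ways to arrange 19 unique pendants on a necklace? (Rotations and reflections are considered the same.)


Free circular arrangements: rotations and reflections both identified.
(n-1)!/2 = 18!/2 = 6402373705728000/2 = 3201186852864000

3201186852864000


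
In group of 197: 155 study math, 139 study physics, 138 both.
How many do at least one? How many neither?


|A∪B| = 155+139-138 = 156
Neither = 197-156 = 41

At least one: 156; Neither: 41


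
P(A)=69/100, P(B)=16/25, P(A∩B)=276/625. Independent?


P(A)×P(B) = 276/625
P(A∩B) = 276/625
Equal ✓ → Independent

Yes, independent


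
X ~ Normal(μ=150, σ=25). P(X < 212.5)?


z = (212.5-150)/25 = 2.5
P(Z < 2.5) = 0.9938

P(X < 212.5) ≈ 0.9938


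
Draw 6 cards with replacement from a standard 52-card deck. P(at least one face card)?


P(not a face card) = 40/52 = 10/13
P(none in 6 draws) = (10/13)^6 = 1000000/4826809
P(≥1 face card) = 1 - 1000000/4826809 = 3826809/4826809

P = 3826809/4826809 ≈ 79.28%


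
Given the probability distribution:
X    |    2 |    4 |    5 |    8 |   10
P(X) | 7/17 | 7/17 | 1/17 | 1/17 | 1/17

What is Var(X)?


E[X] = 65/17
E[X²] = 329/17
Var(X) = E[X²] - (E[X])² = 329/17 - 4225/289 = 1368/289

Var(X) = 1368/289 ≈ 4.7336


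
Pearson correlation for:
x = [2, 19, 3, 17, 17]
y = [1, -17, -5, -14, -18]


n=5, Σx=58, Σy=-53, Σxy=-880, Σx²=952, Σy²=835
r = (5×(-880) - 58×(-53))/√((5×952 - 58²)(5×835 - (-53)²))
= -1326/√(1396×1366) = -1326/√1906936 ≈ -1326/1380.9185 ≈ -0.9602

r ≈ -0.9602


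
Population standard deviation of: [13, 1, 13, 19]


Mean = 46/4 = 23/2
  (13-23/2)²=9/4
  (1-23/2)²=441/4
  (13-23/2)²=9/4
  (19-23/2)²=225/4
Σ(x-μ)² = 171
σ² = 171/4

σ = √(171/4) ≈ 6.5383


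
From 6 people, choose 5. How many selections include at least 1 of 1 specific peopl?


Complement: C(6,5) - C(5,5) = 6 - 1 = 5

5


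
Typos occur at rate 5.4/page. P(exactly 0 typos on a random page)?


Poisson(λ=5.4): P(X=0) = e^(-λ)×λ^k/k!
= e^(-5.4) × 5.4^0 / 0!
≈ 0.004516580943 × 1 / 1 ≈ 0.004517

P(X=0) ≈ 0.004517 ≈ 0.45%


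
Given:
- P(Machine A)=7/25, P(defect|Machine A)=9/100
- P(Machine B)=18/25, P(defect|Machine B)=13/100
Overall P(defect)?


P(B) = Σ P(B|Aᵢ)×P(Aᵢ)
  9/100×7/25 = 63/2500
  13/100×18/25 = 117/1250
Sum = 297/2500

P(defect) = 297/2500 ≈ 11.88%


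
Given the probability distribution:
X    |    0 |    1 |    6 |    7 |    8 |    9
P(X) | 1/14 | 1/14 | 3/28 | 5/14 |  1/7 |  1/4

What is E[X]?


E[X] = Σ x·P(X=x)
= (0)×(1/14) + (1)×(1/14) + (6)×(3/28) + (7)×(5/14) + (8)×(1/7) + (9)×(1/4)
= 185/28

E[X] = 185/28


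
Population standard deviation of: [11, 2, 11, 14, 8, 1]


Mean = 47/6
  (11-47/6)²=361/36
  (2-47/6)²=1225/36
  (11-47/6)²=361/36
  (14-47/6)²=1369/36
  (8-47/6)²=1/36
  (1-47/6)²=1681/36
Σ(x-μ)² = 833/6
σ² = (833/6)/6 = 833/36

σ = √(833/36) ≈ 4.8103


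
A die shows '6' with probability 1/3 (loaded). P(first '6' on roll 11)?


Geometric: P(X=11) = (1-p)^(k-1)×p = (2/3)^10×1/3 = 1024/177147

P(X=11) = 1024/177147 ≈ 0.58%


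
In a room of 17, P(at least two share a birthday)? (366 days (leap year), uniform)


P(all different) = Π(366-i)/366 for i=0..16
= 0.685712
P(match) = 1 - 0.685712 = 0.314288

P ≈ 0.3143 ≈ 31.43%


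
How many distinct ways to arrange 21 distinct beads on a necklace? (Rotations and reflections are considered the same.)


Free circular arrangements: rotations and reflections both identified.
(n-1)!/2 = 20!/2 = 2432902008176640000/2 = 1216451004088320000

1216451004088320000


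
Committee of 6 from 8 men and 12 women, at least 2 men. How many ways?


Count by #men:
  2M,4W: C(8,2)×C(12,4)=13860
  3M,3W: C(8,3)×C(12,3)=12320
  4M,2W: C(8,4)×C(12,2)=4620
  5M,1W: C(8,5)×C(12,1)=672
  6M,0W: C(8,6)×C(12,0)=28
Total = 31500

31500


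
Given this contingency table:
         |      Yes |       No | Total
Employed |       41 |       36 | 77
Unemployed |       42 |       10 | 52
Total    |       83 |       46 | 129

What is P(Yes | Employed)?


P(Yes | Employed) = 41/(41+36) = 41/77

P(Yes|Employed) = 41/77 ≈ 53.25%


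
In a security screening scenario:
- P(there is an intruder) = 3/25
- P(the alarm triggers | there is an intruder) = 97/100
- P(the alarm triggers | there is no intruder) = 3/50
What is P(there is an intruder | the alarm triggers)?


Using Bayes' theorem:
P(A|B) = P(B|A)·P(A) / P(B)

P(the alarm triggers) = 97/100 × 3/25 + 3/50 × 22/25
= 291/2500 + 33/625 = 423/2500

P(there is an intruder|the alarm triggers) = (291/2500) / (423/2500) = 97/141

P(there is an intruder|the alarm triggers) = 97/141 ≈ 68.79%


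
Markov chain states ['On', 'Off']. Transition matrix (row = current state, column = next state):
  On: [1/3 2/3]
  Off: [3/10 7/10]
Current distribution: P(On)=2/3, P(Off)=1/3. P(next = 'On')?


P(next=On) = Σᵢ P(now=i)×P(i→On)
= 2/3×1/3 + 1/3×3/10
= 2/9 + 1/10 = 29/90

P = 29/90 ≈ 0.3222
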